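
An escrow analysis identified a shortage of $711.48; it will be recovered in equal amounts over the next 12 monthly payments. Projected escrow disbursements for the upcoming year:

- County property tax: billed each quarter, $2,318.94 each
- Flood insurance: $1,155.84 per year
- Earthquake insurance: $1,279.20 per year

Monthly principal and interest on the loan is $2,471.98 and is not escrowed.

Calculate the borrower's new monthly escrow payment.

County property tax — $2,318.94 × 4 = $9,275.76
Flood insurance — $1,155.84
Earthquake insurance — $1,279.20
Combined annual = $9,275.76 + $1,155.84 + $1,279.20 = $11,710.80
Base monthly escrow = $11,710.80 ÷ 12 = $975.90
Shortage spread = $711.48 / 12 = $59.29/mo
New monthly escrow = $975.90 + $59.29 = $1,035.19

$1,035.19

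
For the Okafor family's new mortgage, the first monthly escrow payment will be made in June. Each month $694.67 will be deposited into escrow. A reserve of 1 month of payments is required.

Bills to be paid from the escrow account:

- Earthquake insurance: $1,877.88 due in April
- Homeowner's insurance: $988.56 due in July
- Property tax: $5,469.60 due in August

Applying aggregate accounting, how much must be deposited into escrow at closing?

Cushion = 1 × $694.67 = $694.67
Trial balance (start $0, +$694.67 each month, − disbursements):
  Jun: +$694.67 → $694.67
  Jul: +$694.67 − $988.56 → $400.78
  Aug: +$694.67 − $5,469.60 → -$4,374.15
  Sep: +$694.67 → -$3,679.48
  Oct: +$694.67 → -$2,984.81
  Nov: +$694.67 → -$2,290.14
  Dec: +$694.67 → -$1,595.47
  Jan: +$694.67 → -$900.80
  Feb: +$694.67 → -$206.13
  Mar: +$694.67 → $488.54
  Apr: +$694.67 − $1,877.88 → -$694.67
  May: +$694.67 → $0.00
Lowest trial balance = -$4,374.15 (Aug)
Initial deposit = cushion − low point = $694.67 − (-$4,374.15) = $5,068.82

$5,068.82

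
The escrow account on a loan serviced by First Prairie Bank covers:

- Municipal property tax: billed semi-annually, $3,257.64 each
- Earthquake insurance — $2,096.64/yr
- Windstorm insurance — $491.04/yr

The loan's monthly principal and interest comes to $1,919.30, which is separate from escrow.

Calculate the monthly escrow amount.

$758.58

Municipal property tax: $3,257.64 × 2 = $6,515.28
Earthquake insurance: $2,096.64
Windstorm insurance: $491.04
Annual escrow total = $6,515.28 + $2,096.64 + $491.04 = $9,102.96
Monthly escrow = $9,102.96 / 12 = $758.58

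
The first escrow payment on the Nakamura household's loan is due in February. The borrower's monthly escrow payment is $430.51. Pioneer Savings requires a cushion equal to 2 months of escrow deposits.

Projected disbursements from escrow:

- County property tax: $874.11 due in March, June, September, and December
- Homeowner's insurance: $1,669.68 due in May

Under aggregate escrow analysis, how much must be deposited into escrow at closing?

$2,126.37

Cushion = 2 × $430.51 = $861.02
Trial balance (start $0, +$430.51 each month, − disbursements):
  Feb: +$430.51 → $430.51
  Mar: +$430.51 − $874.11 → -$13.09
  Apr: +$430.51 → $417.42
  May: +$430.51 − $1,669.68 → -$821.75
  Jun: +$430.51 − $874.11 → -$1,265.35
  Jul: +$430.51 → -$834.84
  Aug: +$430.51 → -$404.33
  Sep: +$430.51 − $874.11 → -$847.93
  Oct: +$430.51 → -$417.42
  Nov: +$430.51 → $13.09
  Dec: +$430.51 − $874.11 → -$430.51
  Jan: +$430.51 → $0.00
Lowest trial balance = -$1,265.35 (Jun)
Initial deposit = cushion − low point = $861.02 − (-$1,265.35) = $2,126.37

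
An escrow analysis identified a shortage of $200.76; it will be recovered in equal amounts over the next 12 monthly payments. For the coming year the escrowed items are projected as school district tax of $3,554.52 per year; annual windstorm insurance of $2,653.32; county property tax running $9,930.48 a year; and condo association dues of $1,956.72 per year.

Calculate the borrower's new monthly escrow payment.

School district tax: $3,554.52/yr
Windstorm insurance: $2,653.32/yr
County property tax: $9,930.48/yr
Condo association dues: $1,956.72/yr
Total annual escrow = $3,554.52 + $2,653.32 + $9,930.48 + $1,956.72 = $18,095.04
Per month = $18,095.04 ÷ 12 = $1,507.92
Shortage spread = $200.76 / 12 = $16.73/mo
Adjusted monthly = $1,507.92 + $16.73 = $1,524.65

$1,524.65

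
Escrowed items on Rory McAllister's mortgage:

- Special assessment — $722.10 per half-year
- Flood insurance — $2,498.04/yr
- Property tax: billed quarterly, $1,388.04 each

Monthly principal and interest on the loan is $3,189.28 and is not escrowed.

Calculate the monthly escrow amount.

$791.20

Special assessment — $722.10 × 2 = $1,444.20/yr
Flood insurance — $2,498.04/yr
Property tax — $1,388.04 × 4 = $5,552.16/yr
Total annual escrow = $9,494.40
Monthly escrow = $9,494.40 / 12 = $791.20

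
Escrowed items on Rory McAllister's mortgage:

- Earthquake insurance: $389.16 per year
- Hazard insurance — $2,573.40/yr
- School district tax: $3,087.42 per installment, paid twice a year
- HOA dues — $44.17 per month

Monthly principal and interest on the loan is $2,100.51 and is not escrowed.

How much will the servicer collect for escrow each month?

Earthquake insurance: $389.16 per year
Hazard insurance: $2,573.40 per year
School district tax: $3,087.42 × 2 = $6,174.84 per year
HOA dues: $44.17 × 12 = $530.04 per year
Total annual escrow = $9,667.44
Per month = $9,667.44 / 12 = $805.62

$805.62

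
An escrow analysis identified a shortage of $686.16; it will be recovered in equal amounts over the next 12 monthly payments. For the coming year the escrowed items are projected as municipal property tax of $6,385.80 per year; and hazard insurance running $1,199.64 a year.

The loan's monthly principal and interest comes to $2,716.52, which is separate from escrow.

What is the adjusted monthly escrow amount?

Municipal property tax — $6,385.80/yr
Hazard insurance — $1,199.64/yr
Yearly total = $6,385.80 + $1,199.64 = $7,585.44
Base monthly escrow = $7,585.44 / 12 = $632.12
Shortage per month = $686.16 ÷ 12 = $57.18
Adjusted monthly = $632.12 + $57.18 = $689.30

$689.30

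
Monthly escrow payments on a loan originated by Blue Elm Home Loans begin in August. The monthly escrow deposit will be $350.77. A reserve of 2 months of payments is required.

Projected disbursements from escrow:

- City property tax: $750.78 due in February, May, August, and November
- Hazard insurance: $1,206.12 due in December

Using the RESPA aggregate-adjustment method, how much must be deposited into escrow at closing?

$1,704.61

Cushion = 2 × $350.77 = $701.54
Trial balance (start $0, +$350.77 each month, − disbursements):
  Aug: +$350.77 − $750.78 → -$400.01
  Sep: +$350.77 → -$49.24
  Oct: +$350.77 → $301.53
  Nov: +$350.77 − $750.78 → -$98.48
  Dec: +$350.77 − $1,206.12 → -$953.83
  Jan: +$350.77 → -$603.06
  Feb: +$350.77 − $750.78 → -$1,003.07
  Mar: +$350.77 → -$652.30
  Apr: +$350.77 → -$301.53
  May: +$350.77 − $750.78 → -$701.54
  Jun: +$350.77 → -$350.77
  Jul: +$350.77 → $0.00
Lowest trial balance = -$1,003.07 (Feb)
Initial deposit = cushion − low point = $701.54 − (-$1,003.07) = $1,704.61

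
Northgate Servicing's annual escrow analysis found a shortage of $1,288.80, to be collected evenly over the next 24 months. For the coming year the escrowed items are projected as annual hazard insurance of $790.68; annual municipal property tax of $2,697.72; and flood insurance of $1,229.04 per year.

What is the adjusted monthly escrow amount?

Hazard insurance — $790.68 annually
Municipal property tax — $2,697.72 annually
Flood insurance — $1,229.04 annually
Total annual escrow = $4,717.44
Base monthly escrow = $4,717.44 / 12 = $393.12
Shortage per month = $1,288.80 ÷ 24 = $53.70
Adjusted monthly = $393.12 + $53.70 = $446.82

$446.82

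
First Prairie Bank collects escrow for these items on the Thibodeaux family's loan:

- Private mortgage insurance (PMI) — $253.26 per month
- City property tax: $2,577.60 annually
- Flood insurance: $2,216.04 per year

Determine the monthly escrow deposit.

$652.73

Private mortgage insurance (PMI): $253.26 × 12 = $3,039.12
City property tax: $2,577.60
Flood insurance: $2,216.04
Yearly total = $7,832.76
Monthly escrow = $7,832.76 ÷ 12 = $652.73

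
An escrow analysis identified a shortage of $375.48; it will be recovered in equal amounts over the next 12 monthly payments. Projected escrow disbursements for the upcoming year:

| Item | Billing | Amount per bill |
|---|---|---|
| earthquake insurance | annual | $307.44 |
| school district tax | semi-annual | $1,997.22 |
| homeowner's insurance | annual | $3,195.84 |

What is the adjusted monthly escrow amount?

Earthquake insurance — $307.44 per year
School district tax — $1,997.22 × 2 = $3,994.44 per year
Homeowner's insurance — $3,195.84 per year
Combined annual = $7,497.72
Per month = $7,497.72 / 12 = $624.81
Monthly shortage recovery: $375.48 / 12 = $31.29
Adjusted monthly = $624.81 + $31.29 = $656.10

$656.10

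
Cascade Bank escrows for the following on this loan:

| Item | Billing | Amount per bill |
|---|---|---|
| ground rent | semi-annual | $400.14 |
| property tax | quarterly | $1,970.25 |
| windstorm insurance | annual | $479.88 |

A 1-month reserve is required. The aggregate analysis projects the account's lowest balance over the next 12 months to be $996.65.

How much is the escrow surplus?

$233.22

Ground rent: $400.14 × 2 = $800.28/yr
Property tax: $1,970.25 × 4 = $7,881.00/yr
Windstorm insurance: $479.88/yr
Total per year = $9,161.16
Per month = $9,161.16 ÷ 12 = $763.43
Required reserve = 1 × $763.43 = $763.43
Excess over cushion: $996.65 − $763.43 = $233.22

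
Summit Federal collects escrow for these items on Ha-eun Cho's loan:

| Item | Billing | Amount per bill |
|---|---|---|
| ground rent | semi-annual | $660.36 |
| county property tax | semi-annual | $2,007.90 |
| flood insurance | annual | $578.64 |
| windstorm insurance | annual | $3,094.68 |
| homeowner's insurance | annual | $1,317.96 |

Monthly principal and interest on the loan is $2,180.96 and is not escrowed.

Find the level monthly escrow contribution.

$860.65

Ground rent = $660.36 × 2 = $1,320.72 per year
County property tax = $2,007.90 × 2 = $4,015.80 per year
Flood insurance = $578.64 per year
Windstorm insurance = $3,094.68 per year
Homeowner's insurance = $1,317.96 per year
Total annual escrow = $10,327.80
Monthly = $10,327.80 / 12 = $860.65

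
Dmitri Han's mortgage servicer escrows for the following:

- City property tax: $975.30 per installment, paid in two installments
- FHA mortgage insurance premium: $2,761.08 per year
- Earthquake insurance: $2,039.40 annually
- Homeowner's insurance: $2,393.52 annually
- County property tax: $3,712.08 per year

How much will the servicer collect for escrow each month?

City property tax = $975.30 × 2 = $1,950.60
FHA mortgage insurance premium = $2,761.08
Earthquake insurance = $2,039.40
Homeowner's insurance = $2,393.52
County property tax = $3,712.08
Total per year = $12,856.68
Monthly = $12,856.68 / 12 = $1,071.39

$1,071.39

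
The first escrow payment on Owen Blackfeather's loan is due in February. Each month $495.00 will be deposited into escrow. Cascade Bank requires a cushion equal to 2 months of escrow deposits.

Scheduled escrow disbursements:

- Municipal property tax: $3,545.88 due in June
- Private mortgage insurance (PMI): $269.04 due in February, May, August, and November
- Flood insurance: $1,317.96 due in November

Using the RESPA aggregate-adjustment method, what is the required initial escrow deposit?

$2,598.96

Cushion = 2 × $495.00 = $990.00
Trial balance (start $0, +$495.00 each month, − disbursements):
  Feb: +$495.00 − $269.04 → $225.96
  Mar: +$495.00 → $720.96
  Apr: +$495.00 → $1,215.96
  May: +$495.00 − $269.04 → $1,441.92
  Jun: +$495.00 − $3,545.88 → -$1,608.96
  Jul: +$495.00 → -$1,113.96
  Aug: +$495.00 − $269.04 → -$888.00
  Sep: +$495.00 → -$393.00
  Oct: +$495.00 → $102.00
  Nov: +$495.00 − $1,587.00 → -$990.00
  Dec: +$495.00 → -$495.00
  Jan: +$495.00 → $0.00
Lowest trial balance = -$1,608.96 (Jun)
Initial deposit = cushion − low point = $990.00 − (-$1,608.96) = $2,598.96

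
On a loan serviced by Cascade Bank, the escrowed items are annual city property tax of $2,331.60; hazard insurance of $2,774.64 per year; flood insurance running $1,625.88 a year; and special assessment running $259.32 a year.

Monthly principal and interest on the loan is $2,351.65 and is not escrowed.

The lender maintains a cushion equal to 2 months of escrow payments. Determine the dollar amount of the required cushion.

$1,165.24

City property tax — $2,331.60
Hazard insurance — $2,774.64
Flood insurance — $1,625.88
Special assessment — $259.32
Combined annual = $6,991.44
Monthly escrow = $6,991.44 ÷ 12 = $582.62
Reserve = 2 × $582.62 = $1,165.24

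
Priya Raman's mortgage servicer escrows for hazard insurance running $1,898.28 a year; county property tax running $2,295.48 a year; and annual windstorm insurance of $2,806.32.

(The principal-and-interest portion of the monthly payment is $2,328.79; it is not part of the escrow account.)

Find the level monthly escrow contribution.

$583.34

Hazard insurance: $1,898.28/yr
County property tax: $2,295.48/yr
Windstorm insurance: $2,806.32/yr
Total per year = $1,898.28 + $2,295.48 + $2,806.32 = $7,000.08
Base monthly escrow = $7,000.08 ÷ 12 = $583.34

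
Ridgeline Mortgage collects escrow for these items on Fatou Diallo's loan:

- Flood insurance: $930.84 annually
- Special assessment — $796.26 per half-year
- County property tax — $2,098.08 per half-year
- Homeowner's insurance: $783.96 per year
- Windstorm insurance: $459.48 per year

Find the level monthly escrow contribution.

$663.58

Flood insurance — $930.84 annually
Special assessment — $796.26 × 2 = $1,592.52 annually
County property tax — $2,098.08 × 2 = $4,196.16 annually
Homeowner's insurance — $783.96 annually
Windstorm insurance — $459.48 annually
Total annual escrow = $7,962.96
Per month = $7,962.96 / 12 = $663.58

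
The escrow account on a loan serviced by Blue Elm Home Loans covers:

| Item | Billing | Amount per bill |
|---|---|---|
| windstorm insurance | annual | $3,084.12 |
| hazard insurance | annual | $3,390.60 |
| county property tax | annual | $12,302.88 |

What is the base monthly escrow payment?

Windstorm insurance = $3,084.12 annually
Hazard insurance = $3,390.60 annually
County property tax = $12,302.88 annually
Yearly total = $3,084.12 + $3,390.60 + $12,302.88 = $18,777.60
Base monthly escrow = $18,777.60 ÷ 12 = $1,564.80

$1,564.80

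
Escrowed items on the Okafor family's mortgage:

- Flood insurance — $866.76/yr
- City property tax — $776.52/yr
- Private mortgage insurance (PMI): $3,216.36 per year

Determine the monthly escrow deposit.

Flood insurance: $866.76/yr
City property tax: $776.52/yr
Private mortgage insurance (PMI): $3,216.36/yr
Yearly total = $866.76 + $776.52 + $3,216.36 = $4,859.64
Per month = $4,859.64 / 12 = $404.97

$404.97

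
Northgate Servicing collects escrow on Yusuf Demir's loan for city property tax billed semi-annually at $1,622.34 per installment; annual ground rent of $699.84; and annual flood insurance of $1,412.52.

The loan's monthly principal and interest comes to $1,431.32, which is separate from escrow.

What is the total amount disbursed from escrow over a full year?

City property tax = $1,622.34 × 2 = $3,244.68
Ground rent = $699.84
Flood insurance = $1,412.52
Combined annual = $5,357.04

$5,357.04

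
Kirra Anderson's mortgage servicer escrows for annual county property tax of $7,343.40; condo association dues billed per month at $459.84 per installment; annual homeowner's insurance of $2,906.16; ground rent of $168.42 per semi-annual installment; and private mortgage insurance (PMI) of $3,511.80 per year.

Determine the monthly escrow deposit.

County property tax = $7,343.40 per year
Condo association dues = $459.84 × 12 = $5,518.08 per year
Homeowner's insurance = $2,906.16 per year
Ground rent = $168.42 × 2 = $336.84 per year
Private mortgage insurance (PMI) = $3,511.80 per year
Yearly total = $19,616.28
Base monthly escrow = $19,616.28 ÷ 12 = $1,634.69

$1,634.69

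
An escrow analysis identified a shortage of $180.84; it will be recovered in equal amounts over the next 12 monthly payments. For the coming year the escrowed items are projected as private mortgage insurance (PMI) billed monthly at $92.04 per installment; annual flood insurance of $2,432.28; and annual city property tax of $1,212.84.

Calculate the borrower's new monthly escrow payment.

$410.87

Private mortgage insurance (PMI): $92.04 × 12 = $1,104.48 annually
Flood insurance: $2,432.28 annually
City property tax: $1,212.84 annually
Combined annual = $1,104.48 + $2,432.28 + $1,212.84 = $4,749.60
Monthly = $4,749.60 / 12 = $395.80
Shortage spread = $180.84 ÷ 12 = $15.07/mo
Adjusted monthly = $395.80 + $15.07 = $410.87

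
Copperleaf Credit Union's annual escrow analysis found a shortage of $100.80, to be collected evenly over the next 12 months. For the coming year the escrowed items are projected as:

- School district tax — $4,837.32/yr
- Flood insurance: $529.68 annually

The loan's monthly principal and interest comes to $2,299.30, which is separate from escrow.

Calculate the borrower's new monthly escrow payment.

School district tax: $4,837.32 annually
Flood insurance: $529.68 annually
Annual escrow total = $5,367.00
Base monthly escrow = $5,367.00 ÷ 12 = $447.25
Monthly shortage recovery: $100.80 ÷ 12 = $8.40
Adjusted monthly = $447.25 + $8.40 = $455.65

$455.65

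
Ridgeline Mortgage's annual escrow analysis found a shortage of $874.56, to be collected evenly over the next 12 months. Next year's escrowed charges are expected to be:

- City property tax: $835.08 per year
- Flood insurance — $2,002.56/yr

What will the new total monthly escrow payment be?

$309.35

City property tax — $835.08 per year
Flood insurance — $2,002.56 per year
Total annual escrow = $2,837.64
Monthly = $2,837.64 ÷ 12 = $236.47
Shortage per month = $874.56 ÷ 12 = $72.88
New monthly escrow = $236.47 + $72.88 = $309.35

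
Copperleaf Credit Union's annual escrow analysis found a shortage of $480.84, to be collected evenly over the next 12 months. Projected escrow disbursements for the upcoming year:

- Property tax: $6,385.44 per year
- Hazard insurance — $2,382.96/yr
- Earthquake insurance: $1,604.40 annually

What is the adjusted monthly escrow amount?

Property tax — $6,385.44 annually
Hazard insurance — $2,382.96 annually
Earthquake insurance — $1,604.40 annually
Combined annual = $10,372.80
Base monthly escrow = $10,372.80 ÷ 12 = $864.40
Shortage spread = $480.84 ÷ 12 = $40.07/mo
New monthly escrow = $864.40 + $40.07 = $904.47

$904.47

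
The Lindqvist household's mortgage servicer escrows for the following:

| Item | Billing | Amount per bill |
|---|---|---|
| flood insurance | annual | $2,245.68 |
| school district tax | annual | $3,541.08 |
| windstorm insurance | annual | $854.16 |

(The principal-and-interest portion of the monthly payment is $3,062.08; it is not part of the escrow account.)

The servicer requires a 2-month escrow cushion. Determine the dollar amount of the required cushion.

$1,106.82

Flood insurance: $2,245.68/yr
School district tax: $3,541.08/yr
Windstorm insurance: $854.16/yr
Total per year = $6,640.92
Monthly = $6,640.92 ÷ 12 = $553.41
Reserve = 2 × $553.41 = $1,106.82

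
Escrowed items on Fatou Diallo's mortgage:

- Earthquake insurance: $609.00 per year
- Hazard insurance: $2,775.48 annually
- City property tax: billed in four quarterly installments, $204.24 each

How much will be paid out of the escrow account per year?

Earthquake insurance = $609.00 annually
Hazard insurance = $2,775.48 annually
City property tax = $204.24 × 4 = $816.96 annually
Total per year = $4,201.44

$4,201.44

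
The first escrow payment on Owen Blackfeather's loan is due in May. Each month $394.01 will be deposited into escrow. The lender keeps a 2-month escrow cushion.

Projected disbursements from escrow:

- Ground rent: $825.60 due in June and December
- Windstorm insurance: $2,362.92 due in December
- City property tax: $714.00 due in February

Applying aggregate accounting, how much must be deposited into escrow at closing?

$1,650.06

Cushion = 2 × $394.01 = $788.02
Trial balance (start $0, +$394.01 each month, − disbursements):
  May: +$394.01 → $394.01
  Jun: +$394.01 − $825.60 → -$37.58
  Jul: +$394.01 → $356.43
  Aug: +$394.01 → $750.44
  Sep: +$394.01 → $1,144.45
  Oct: +$394.01 → $1,538.46
  Nov: +$394.01 → $1,932.47
  Dec: +$394.01 − $3,188.52 → -$862.04
  Jan: +$394.01 → -$468.03
  Feb: +$394.01 − $714.00 → -$788.02
  Mar: +$394.01 → -$394.01
  Apr: +$394.01 → $0.00
Lowest trial balance = -$862.04 (Dec)
Initial deposit = cushion − low point = $788.02 − (-$862.04) = $1,650.06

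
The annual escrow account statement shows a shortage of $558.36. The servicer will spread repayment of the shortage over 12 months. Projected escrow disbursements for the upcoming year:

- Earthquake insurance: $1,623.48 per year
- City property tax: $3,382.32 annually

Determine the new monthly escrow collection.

$463.68

Earthquake insurance = $1,623.48 annually
City property tax = $3,382.32 annually
Annual escrow total = $5,005.80
Monthly escrow = $5,005.80 / 12 = $417.15
Monthly shortage recovery: $558.36 ÷ 12 = $46.53
New monthly escrow = $417.15 + $46.53 = $463.68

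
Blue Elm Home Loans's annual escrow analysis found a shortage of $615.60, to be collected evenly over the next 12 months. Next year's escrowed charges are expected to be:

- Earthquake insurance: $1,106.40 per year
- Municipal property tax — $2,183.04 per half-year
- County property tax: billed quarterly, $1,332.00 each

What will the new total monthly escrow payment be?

$951.34

Earthquake insurance — $1,106.40 per year
Municipal property tax — $2,183.04 × 2 = $4,366.08 per year
County property tax — $1,332.00 × 4 = $5,328.00 per year
Total annual escrow = $1,106.40 + $4,366.08 + $5,328.00 = $10,800.48
Base monthly escrow = $10,800.48 ÷ 12 = $900.04
Shortage spread = $615.60 ÷ 12 = $51.30/mo
New monthly escrow = $900.04 + $51.30 = $951.34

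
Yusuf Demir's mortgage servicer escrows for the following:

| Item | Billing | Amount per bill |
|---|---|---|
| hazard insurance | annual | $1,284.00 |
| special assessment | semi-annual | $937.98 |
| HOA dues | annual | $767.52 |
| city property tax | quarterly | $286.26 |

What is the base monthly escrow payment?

Hazard insurance = $1,284.00 per year
Special assessment = $937.98 × 2 = $1,875.96 per year
HOA dues = $767.52 per year
City property tax = $286.26 × 4 = $1,145.04 per year
Yearly total = $1,284.00 + $1,875.96 + $767.52 + $1,145.04 = $5,072.52
Per month = $5,072.52 ÷ 12 = $422.71

$422.71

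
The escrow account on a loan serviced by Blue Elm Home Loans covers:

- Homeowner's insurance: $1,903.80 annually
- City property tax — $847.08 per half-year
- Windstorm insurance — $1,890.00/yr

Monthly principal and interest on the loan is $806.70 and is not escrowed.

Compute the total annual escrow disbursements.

Homeowner's insurance — $1,903.80 per year
City property tax — $847.08 × 2 = $1,694.16 per year
Windstorm insurance — $1,890.00 per year
Combined annual = $1,903.80 + $1,694.16 + $1,890.00 = $5,487.96

$5,487.96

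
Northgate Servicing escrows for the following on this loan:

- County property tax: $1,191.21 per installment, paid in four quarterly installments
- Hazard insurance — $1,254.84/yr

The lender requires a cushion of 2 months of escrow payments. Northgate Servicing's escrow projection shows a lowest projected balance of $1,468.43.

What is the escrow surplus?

County property tax — $1,191.21 × 4 = $4,764.84 annually
Hazard insurance — $1,254.84 annually
Total annual escrow = $6,019.68
Per month = $6,019.68 ÷ 12 = $501.64
Required reserve = 2 × $501.64 = $1,003.28
Surplus = $1,468.43 − $1,003.28 = $465.15

$465.15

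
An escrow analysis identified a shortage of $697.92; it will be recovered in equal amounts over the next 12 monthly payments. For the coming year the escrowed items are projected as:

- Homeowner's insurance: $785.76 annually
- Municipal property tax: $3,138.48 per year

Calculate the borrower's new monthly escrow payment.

$385.18

Homeowner's insurance: $785.76 annually
Municipal property tax: $3,138.48 annually
Total per year = $785.76 + $3,138.48 = $3,924.24
Base monthly escrow = $3,924.24 ÷ 12 = $327.02
Monthly shortage recovery: $697.92 / 12 = $58.16
New monthly escrow = $327.02 + $58.16 = $385.18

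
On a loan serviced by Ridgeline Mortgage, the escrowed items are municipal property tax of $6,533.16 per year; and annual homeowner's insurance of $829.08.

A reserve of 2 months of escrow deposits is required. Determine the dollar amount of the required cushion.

$1,227.04

Municipal property tax — $6,533.16 per year
Homeowner's insurance — $829.08 per year
Total per year = $7,362.24
Base monthly escrow = $7,362.24 / 12 = $613.52
Required cushion = 2 × $613.52 = $1,227.04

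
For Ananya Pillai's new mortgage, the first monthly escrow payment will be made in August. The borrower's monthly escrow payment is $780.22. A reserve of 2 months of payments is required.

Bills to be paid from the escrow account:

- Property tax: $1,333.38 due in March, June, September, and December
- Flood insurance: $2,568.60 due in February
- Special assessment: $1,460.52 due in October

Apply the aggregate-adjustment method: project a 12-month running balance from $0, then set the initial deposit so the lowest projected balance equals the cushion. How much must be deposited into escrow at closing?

Cushion = 2 × $780.22 = $1,560.44
Trial balance (start $0, +$780.22 each month, − disbursements):
  Aug: +$780.22 → $780.22
  Sep: +$780.22 − $1,333.38 → $227.06
  Oct: +$780.22 − $1,460.52 → -$453.24
  Nov: +$780.22 → $326.98
  Dec: +$780.22 − $1,333.38 → -$226.18
  Jan: +$780.22 → $554.04
  Feb: +$780.22 − $2,568.60 → -$1,234.34
  Mar: +$780.22 − $1,333.38 → -$1,787.50
  Apr: +$780.22 → -$1,007.28
  May: +$780.22 → -$227.06
  Jun: +$780.22 − $1,333.38 → -$780.22
  Jul: +$780.22 → $0.00
Lowest trial balance = -$1,787.50 (Mar)
Initial deposit = cushion − low point = $1,560.44 − (-$1,787.50) = $3,347.94

$3,347.94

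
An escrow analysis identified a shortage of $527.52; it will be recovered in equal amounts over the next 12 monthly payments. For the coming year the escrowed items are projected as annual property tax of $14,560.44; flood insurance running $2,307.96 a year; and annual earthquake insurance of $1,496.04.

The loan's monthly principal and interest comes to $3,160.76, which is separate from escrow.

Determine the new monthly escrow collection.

$1,574.33

Property tax — $14,560.44/yr
Flood insurance — $2,307.96/yr
Earthquake insurance — $1,496.04/yr
Yearly total = $18,364.44
Monthly escrow = $18,364.44 ÷ 12 = $1,530.37
Shortage per month = $527.52 ÷ 12 = $43.96
New monthly escrow = $1,530.37 + $43.96 = $1,574.33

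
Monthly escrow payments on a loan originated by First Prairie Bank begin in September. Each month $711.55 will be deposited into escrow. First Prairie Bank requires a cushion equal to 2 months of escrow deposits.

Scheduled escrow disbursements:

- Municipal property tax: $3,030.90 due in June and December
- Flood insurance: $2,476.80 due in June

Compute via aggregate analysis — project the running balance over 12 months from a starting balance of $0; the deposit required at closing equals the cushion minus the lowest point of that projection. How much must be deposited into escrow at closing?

$2,846.20

Cushion = 2 × $711.55 = $1,423.10
Trial balance (start $0, +$711.55 each month, − disbursements):
  Sep: +$711.55 → $711.55
  Oct: +$711.55 → $1,423.10
  Nov: +$711.55 → $2,134.65
  Dec: +$711.55 − $3,030.90 → -$184.70
  Jan: +$711.55 → $526.85
  Feb: +$711.55 → $1,238.40
  Mar: +$711.55 → $1,949.95
  Apr: +$711.55 → $2,661.50
  May: +$711.55 → $3,373.05
  Jun: +$711.55 − $5,507.70 → -$1,423.10
  Jul: +$711.55 → -$711.55
  Aug: +$711.55 → $0.00
Lowest trial balance = -$1,423.10 (Jun)
Initial deposit = cushion − low point = $1,423.10 − (-$1,423.10) = $2,846.20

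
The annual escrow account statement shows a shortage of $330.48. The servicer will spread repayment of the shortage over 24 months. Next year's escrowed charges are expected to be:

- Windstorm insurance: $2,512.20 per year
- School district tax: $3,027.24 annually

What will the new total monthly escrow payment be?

Windstorm insurance = $2,512.20 annually
School district tax = $3,027.24 annually
Total per year = $5,539.44
Base monthly escrow = $5,539.44 ÷ 12 = $461.62
Shortage per month = $330.48 ÷ 24 = $13.77
Adjusted monthly = $461.62 + $13.77 = $475.39

$475.39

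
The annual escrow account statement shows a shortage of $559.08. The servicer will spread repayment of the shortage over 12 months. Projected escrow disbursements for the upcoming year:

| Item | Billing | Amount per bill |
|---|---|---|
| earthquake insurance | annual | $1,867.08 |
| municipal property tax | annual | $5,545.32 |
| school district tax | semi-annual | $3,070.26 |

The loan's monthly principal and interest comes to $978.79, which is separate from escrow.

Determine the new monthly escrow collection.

$1,176.00

Earthquake insurance: $1,867.08 annually
Municipal property tax: $5,545.32 annually
School district tax: $3,070.26 × 2 = $6,140.52 annually
Annual escrow total = $13,552.92
Per month = $13,552.92 / 12 = $1,129.41
Shortage spread = $559.08 / 12 = $46.59/mo
Adjusted monthly = $1,129.41 + $46.59 = $1,176.00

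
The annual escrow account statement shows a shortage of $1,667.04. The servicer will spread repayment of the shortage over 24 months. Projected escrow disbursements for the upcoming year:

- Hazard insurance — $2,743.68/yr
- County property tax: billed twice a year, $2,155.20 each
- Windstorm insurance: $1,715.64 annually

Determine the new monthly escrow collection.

$800.27

Hazard insurance — $2,743.68 per year
County property tax — $2,155.20 × 2 = $4,310.40 per year
Windstorm insurance — $1,715.64 per year
Annual escrow total = $2,743.68 + $4,310.40 + $1,715.64 = $8,769.72
Base monthly escrow = $8,769.72 ÷ 12 = $730.81
Monthly shortage recovery: $1,667.04 / 24 = $69.46
New monthly escrow = $730.81 + $69.46 = $800.27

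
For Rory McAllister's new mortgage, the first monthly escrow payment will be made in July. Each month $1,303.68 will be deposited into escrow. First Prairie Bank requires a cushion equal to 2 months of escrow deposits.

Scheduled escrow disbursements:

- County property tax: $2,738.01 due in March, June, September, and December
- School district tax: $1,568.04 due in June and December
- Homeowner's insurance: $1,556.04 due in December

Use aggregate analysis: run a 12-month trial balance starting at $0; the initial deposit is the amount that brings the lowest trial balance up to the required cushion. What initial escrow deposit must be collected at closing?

$3,385.38

Cushion = 2 × $1,303.68 = $2,607.36
Trial balance (start $0, +$1,303.68 each month, − disbursements):
  Jul: +$1,303.68 → $1,303.68
  Aug: +$1,303.68 → $2,607.36
  Sep: +$1,303.68 − $2,738.01 → $1,173.03
  Oct: +$1,303.68 → $2,476.71
  Nov: +$1,303.68 → $3,780.39
  Dec: +$1,303.68 − $5,862.09 → -$778.02
  Jan: +$1,303.68 → $525.66
  Feb: +$1,303.68 → $1,829.34
  Mar: +$1,303.68 − $2,738.01 → $395.01
  Apr: +$1,303.68 → $1,698.69
  May: +$1,303.68 → $3,002.37
  Jun: +$1,303.68 − $4,306.05 → $0.00
Lowest trial balance = -$778.02 (Dec)
Initial deposit = cushion − low point = $2,607.36 − (-$778.02) = $3,385.38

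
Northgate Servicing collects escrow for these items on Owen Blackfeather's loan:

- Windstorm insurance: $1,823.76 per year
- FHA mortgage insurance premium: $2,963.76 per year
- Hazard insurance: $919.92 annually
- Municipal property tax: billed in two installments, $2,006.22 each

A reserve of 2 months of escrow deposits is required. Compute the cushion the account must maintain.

$1,619.98

Windstorm insurance — $1,823.76
FHA mortgage insurance premium — $2,963.76
Hazard insurance — $919.92
Municipal property tax — $2,006.22 × 2 = $4,012.44
Combined annual = $1,823.76 + $2,963.76 + $919.92 + $4,012.44 = $9,719.88
Per month = $9,719.88 / 12 = $809.99
Required cushion = 2 × $809.99 = $1,619.98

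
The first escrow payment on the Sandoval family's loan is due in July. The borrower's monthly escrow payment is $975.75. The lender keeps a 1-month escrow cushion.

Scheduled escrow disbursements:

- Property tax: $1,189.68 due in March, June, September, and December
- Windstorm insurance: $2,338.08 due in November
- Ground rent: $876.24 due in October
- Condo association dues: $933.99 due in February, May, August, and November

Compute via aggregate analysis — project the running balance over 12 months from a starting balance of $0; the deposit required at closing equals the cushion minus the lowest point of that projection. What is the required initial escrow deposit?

$2,582.91

Cushion = 1 × $975.75 = $975.75
Trial balance (start $0, +$975.75 each month, − disbursements):
  Jul: +$975.75 → $975.75
  Aug: +$975.75 − $933.99 → $1,017.51
  Sep: +$975.75 − $1,189.68 → $803.58
  Oct: +$975.75 − $876.24 → $903.09
  Nov: +$975.75 − $3,272.07 → -$1,393.23
  Dec: +$975.75 − $1,189.68 → -$1,607.16
  Jan: +$975.75 → -$631.41
  Feb: +$975.75 − $933.99 → -$589.65
  Mar: +$975.75 − $1,189.68 → -$803.58
  Apr: +$975.75 → $172.17
  May: +$975.75 − $933.99 → $213.93
  Jun: +$975.75 − $1,189.68 → $0.00
Lowest trial balance = -$1,607.16 (Dec)
Initial deposit = cushion − low point = $975.75 − (-$1,607.16) = $2,582.91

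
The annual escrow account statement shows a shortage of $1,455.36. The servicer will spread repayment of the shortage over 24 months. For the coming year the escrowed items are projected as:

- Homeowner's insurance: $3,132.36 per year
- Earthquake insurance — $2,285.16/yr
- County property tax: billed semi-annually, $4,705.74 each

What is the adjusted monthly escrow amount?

$1,296.39

Homeowner's insurance: $3,132.36
Earthquake insurance: $2,285.16
County property tax: $4,705.74 × 2 = $9,411.48
Yearly total = $14,829.00
Per month = $14,829.00 ÷ 12 = $1,235.75
Monthly shortage recovery: $1,455.36 / 24 = $60.64
Adjusted monthly = $1,235.75 + $60.64 = $1,296.39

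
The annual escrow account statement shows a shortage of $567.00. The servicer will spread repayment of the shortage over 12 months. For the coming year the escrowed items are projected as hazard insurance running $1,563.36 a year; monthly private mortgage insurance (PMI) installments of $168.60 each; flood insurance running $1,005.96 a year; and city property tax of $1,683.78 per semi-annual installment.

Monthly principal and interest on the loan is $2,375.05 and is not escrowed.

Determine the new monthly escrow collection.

Hazard insurance: $1,563.36 annually
Private mortgage insurance (PMI): $168.60 × 12 = $2,023.20 annually
Flood insurance: $1,005.96 annually
City property tax: $1,683.78 × 2 = $3,367.56 annually
Combined annual = $1,563.36 + $2,023.20 + $1,005.96 + $3,367.56 = $7,960.08
Monthly = $7,960.08 ÷ 12 = $663.34
Shortage per month = $567.00 / 12 = $47.25
Adjusted monthly = $663.34 + $47.25 = $710.59

$710.59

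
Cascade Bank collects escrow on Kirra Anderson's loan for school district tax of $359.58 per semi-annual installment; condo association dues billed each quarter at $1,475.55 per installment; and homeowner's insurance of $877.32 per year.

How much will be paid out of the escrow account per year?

School district tax — $359.58 × 2 = $719.16 per year
Condo association dues — $1,475.55 × 4 = $5,902.20 per year
Homeowner's insurance — $877.32 per year
Total annual escrow = $719.16 + $5,902.20 + $877.32 = $7,498.68

$7,498.68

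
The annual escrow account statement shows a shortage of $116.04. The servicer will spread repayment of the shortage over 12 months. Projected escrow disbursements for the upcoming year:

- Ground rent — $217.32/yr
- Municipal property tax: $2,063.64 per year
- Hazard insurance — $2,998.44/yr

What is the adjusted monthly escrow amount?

Ground rent — $217.32
Municipal property tax — $2,063.64
Hazard insurance — $2,998.44
Annual escrow total = $217.32 + $2,063.64 + $2,998.44 = $5,279.40
Monthly = $5,279.40 ÷ 12 = $439.95
Shortage spread = $116.04 ÷ 12 = $9.67/mo
Adjusted monthly = $439.95 + $9.67 = $449.62

$449.62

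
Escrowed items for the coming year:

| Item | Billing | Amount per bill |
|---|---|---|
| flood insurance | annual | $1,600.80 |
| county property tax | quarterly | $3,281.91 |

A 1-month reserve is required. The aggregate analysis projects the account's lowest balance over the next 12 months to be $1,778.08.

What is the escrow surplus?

Flood insurance — $1,600.80/yr
County property tax — $3,281.91 × 4 = $13,127.64/yr
Combined annual = $1,600.80 + $13,127.64 = $14,728.44
Base monthly escrow = $14,728.44 ÷ 12 = $1,227.37
Required reserve = 1 × $1,227.37 = $1,227.37
Surplus = $1,778.08 − $1,227.37 = $550.71

$550.71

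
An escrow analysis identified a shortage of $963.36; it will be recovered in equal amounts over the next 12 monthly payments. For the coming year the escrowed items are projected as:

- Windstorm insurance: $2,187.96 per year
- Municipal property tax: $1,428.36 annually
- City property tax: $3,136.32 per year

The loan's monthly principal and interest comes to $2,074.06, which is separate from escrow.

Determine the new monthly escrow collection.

Windstorm insurance = $2,187.96 annually
Municipal property tax = $1,428.36 annually
City property tax = $3,136.32 annually
Total per year = $2,187.96 + $1,428.36 + $3,136.32 = $6,752.64
Per month = $6,752.64 / 12 = $562.72
Shortage per month = $963.36 ÷ 12 = $80.28
Adjusted monthly = $562.72 + $80.28 = $643.00

$643.00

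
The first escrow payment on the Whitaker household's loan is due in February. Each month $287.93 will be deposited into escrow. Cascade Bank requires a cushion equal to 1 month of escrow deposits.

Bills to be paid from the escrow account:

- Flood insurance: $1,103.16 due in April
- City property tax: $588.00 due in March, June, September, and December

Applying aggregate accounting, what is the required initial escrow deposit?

Cushion = 1 × $287.93 = $287.93
Trial balance (start $0, +$287.93 each month, − disbursements):
  Feb: +$287.93 → $287.93
  Mar: +$287.93 − $588.00 → -$12.14
  Apr: +$287.93 − $1,103.16 → -$827.37
  May: +$287.93 → -$539.44
  Jun: +$287.93 − $588.00 → -$839.51
  Jul: +$287.93 → -$551.58
  Aug: +$287.93 → -$263.65
  Sep: +$287.93 − $588.00 → -$563.72
  Oct: +$287.93 → -$275.79
  Nov: +$287.93 → $12.14
  Dec: +$287.93 − $588.00 → -$287.93
  Jan: +$287.93 → $0.00
Lowest trial balance = -$839.51 (Jun)
Initial deposit = cushion − low point = $287.93 − (-$839.51) = $1,127.44

$1,127.44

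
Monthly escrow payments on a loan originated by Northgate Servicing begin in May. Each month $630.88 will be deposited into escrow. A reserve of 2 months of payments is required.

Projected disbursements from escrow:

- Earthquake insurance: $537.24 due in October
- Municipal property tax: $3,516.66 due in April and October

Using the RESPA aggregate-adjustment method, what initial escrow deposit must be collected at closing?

Cushion = 2 × $630.88 = $1,261.76
Trial balance (start $0, +$630.88 each month, − disbursements):
  May: +$630.88 → $630.88
  Jun: +$630.88 → $1,261.76
  Jul: +$630.88 → $1,892.64
  Aug: +$630.88 → $2,523.52
  Sep: +$630.88 → $3,154.40
  Oct: +$630.88 − $4,053.90 → -$268.62
  Nov: +$630.88 → $362.26
  Dec: +$630.88 → $993.14
  Jan: +$630.88 → $1,624.02
  Feb: +$630.88 → $2,254.90
  Mar: +$630.88 → $2,885.78
  Apr: +$630.88 − $3,516.66 → $0.00
Lowest trial balance = -$268.62 (Oct)
Initial deposit = cushion − low point = $1,261.76 − (-$268.62) = $1,530.38

$1,530.38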